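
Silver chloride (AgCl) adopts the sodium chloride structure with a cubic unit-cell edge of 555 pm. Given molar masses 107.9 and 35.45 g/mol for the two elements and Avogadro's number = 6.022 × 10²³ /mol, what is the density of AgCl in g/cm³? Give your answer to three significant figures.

5.57 g/cm³

The sodium chloride structure contains Z = 4 formula units per cell; M(AgCl) = 107.9 + 35.45 = 143.35 g/mol.
a³ = (5.550 × 10^-8 cm)³ = 1.710 × 10^-22 cm³.
ρ = 4 × 143.35 / (6.022 × 10²³ × 1.710 × 10^-22) = 5.570 g/cm³.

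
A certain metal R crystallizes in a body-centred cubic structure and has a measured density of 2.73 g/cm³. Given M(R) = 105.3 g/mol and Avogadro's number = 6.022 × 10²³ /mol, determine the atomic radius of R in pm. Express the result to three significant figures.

218 pm

For a BCC cell (Z = 2), a³ = Z·M/(N_A·ρ) = 2 × 105.3 / (6.022 × 10²³ × 2.730) = 1.281 × 10^-22 cm³, so a = 5.041 × 10^-8 cm = 504.1 pm.
Atoms touch along the body diagonal, so √3·a = 4r, so r = 0.4330 × a = 218 pm.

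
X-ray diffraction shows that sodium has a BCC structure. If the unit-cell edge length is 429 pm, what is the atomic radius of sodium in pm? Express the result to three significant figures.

186 pm

In a BCC lattice, atoms touch along the body diagonal, so √3·a = 4r.
r = √3·a/4 = 1.7321 × 429 / 4 = 186 pm.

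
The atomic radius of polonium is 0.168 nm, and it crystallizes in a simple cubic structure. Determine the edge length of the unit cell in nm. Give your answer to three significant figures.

0.336 nm

In a simple cubic lattice, atoms touch along the cell edge, so a = 2r.
a = 2r = 2 × 0.168 = 0.336 nm.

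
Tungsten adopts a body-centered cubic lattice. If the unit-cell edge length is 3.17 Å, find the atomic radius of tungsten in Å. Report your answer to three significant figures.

1.37 Å

In a BCC lattice, atoms touch along the body diagonal, so √3·a = 4r.
r = √3·a/4 = 1.7321 × 3.17 / 4 = 1.37 Å.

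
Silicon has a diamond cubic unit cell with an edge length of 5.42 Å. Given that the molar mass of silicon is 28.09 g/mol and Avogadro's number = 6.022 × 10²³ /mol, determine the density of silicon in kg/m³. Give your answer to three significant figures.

2340 kg/m³

A diamond cubic unit cell contains Z = 8 atoms.
Cell volume: a³ = (5.42 Å)³ = (5.420 × 10^-8 cm)³ = 1.592 × 10^-22 cm³.
ρ = Z·M/(N_A·a³) = 8 × 28.09 / (6.022 × 10²³ × 1.592 × 10^-22) = 2.344 g/cm³ = 2340 kg/m³.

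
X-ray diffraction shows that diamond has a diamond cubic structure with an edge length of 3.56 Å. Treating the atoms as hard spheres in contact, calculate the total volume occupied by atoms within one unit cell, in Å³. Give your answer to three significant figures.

In a diamond cubic lattice nearest neighbors lie along the body diagonal with √3·a = 8r, so r = 0.2165a = 0.7708 Å.
V_atoms = Z × (4/3)πr³ = 8 × (4/3)π × (0.7708)³ = 15.3 Å³.

15.3 Å³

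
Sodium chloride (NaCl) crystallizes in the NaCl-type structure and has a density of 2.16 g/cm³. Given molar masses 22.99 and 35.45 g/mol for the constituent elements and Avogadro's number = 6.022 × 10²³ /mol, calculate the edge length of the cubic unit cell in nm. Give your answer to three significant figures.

M(NaCl) = 58.44 g/mol; Z = 4 formula units per cell.
a³ = Z·M/(N_A·ρ) = 4 × 58.44 / (6.022 × 10²³ × 2.16) = 1.797 × 10^-22 cm³, so a = 5.643 × 10^-8 cm = 0.564 nm.

0.564 nm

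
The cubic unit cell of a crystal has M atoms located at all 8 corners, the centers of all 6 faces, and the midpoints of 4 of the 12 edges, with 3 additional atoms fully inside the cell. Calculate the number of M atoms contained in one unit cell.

Corner atoms are shared by 8 cells (1/8 each), face atoms by 2 (1/2 each), edge atoms by 4 (1/4 each), interior atoms are unshared.
Net atoms = 8 × 1/8 + 6 × 1/2 + 4 × 1/4 + 3 = 1 + 3 + 1 + 3 = 8.

8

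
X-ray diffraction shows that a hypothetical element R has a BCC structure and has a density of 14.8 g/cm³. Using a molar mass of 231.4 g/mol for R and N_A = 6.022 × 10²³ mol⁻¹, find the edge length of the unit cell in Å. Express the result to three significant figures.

3.73 Å

With Z = 2 atoms per BCC cell, a³ = Z·M/(N_A·ρ) = 2 × 231.4 / (6.022 × 10²³ × 14.80 g/cm³) = 5.193 × 10^-23 cm³.
a = (5.193 × 10^-23)^(1/3) = 3.731 × 10^-8 cm = 3.73 Å.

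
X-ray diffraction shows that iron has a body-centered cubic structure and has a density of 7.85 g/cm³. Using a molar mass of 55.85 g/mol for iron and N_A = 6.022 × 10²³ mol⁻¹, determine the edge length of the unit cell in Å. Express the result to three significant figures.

With Z = 2 atoms per BCC cell, a³ = Z·M/(N_A·ρ) = 2 × 55.85 / (6.022 × 10²³ × 7.850 g/cm³) = 2.363 × 10^-23 cm³.
a = (2.363 × 10^-23)^(1/3) = 2.870 × 10^-8 cm = 2.87 Å.

2.87 Å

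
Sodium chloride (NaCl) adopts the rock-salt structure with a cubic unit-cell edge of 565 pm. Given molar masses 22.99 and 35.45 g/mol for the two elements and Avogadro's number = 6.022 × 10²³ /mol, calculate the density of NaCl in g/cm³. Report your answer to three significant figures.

The rock-salt structure contains Z = 4 formula units per cell; M(NaCl) = 22.99 + 35.45 = 58.44 g/mol.
a³ = (5.650 × 10^-8 cm)³ = 1.804 × 10^-22 cm³.
ρ = 4 × 58.44 / (6.022 × 10²³ × 1.804 × 10^-22) = 2.152 g/cm³.

2.15 g/cm³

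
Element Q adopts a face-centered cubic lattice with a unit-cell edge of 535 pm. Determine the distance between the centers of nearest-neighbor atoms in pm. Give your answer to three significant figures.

378 pm

In an FCC structure, atoms touch along the face diagonal, so √2·a = 4r; the nearest-neighbor distance equals 2r = 0.7071·a.
d = 0.7071 × 535 = 378 pm.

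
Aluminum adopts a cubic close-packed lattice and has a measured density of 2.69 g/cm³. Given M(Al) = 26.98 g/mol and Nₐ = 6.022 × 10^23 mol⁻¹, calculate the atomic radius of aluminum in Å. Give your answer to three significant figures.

For an FCC cell (Z = 4), a³ = Z·M/(N_A·ρ) = 4 × 26.98 / (6.022 × 10²³ × 2.690) = 6.662 × 10^-23 cm³, so a = 4.054 × 10^-8 cm = 4.054 Å.
Atoms touch along the face diagonal, so √2·a = 4r, so r = 0.3536 × a = 1.43 Å.

1.43 Å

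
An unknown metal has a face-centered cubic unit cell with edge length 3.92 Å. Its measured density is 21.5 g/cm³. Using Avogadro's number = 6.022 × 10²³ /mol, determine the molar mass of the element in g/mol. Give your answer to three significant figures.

195 g/mol

An FCC cell has Z = 4 atoms; a = 3.920 × 10^-8 cm.
M = ρ·N_A·a³/Z = 21.5 × 6.022 × 10²³ × 6.024 × 10^-23 / 4 = 195 g/mol.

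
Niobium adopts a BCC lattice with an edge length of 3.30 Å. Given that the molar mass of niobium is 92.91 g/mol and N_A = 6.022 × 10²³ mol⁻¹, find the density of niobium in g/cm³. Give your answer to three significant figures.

8.59 g/cm³

A BCC unit cell contains Z = 2 atoms.
Cell volume: a³ = (3.30 Å)³ = (3.300 × 10^-8 cm)³ = 3.594 × 10^-23 cm³.
ρ = Z·M/(N_A·a³) = 2 × 92.91 / (6.022 × 10²³ × 3.594 × 10^-23) = 8.586 g/cm³.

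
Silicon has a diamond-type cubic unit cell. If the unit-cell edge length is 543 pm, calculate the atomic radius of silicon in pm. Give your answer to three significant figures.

118 pm

In a diamond cubic lattice, nearest neighbors lie along the body diagonal with √3·a = 8r.
r = √3·a/8 = 1.7321 × 543 / 8 = 118 pm.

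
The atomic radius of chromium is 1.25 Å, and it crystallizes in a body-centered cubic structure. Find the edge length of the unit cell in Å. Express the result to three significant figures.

In a BCC lattice, atoms touch along the body diagonal, so √3·a = 4r.
a = 4r/√3 = 4 × 1.25 / 1.7321 = 2.89 Å.

2.89 Å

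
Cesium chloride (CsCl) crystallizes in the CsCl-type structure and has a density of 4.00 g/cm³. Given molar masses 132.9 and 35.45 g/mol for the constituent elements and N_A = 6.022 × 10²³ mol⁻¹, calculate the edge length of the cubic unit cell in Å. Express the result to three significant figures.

4.12 Å

M(CsCl) = 168.35 g/mol; Z = 1 formula unit per cell.
a³ = Z·M/(N_A·ρ) = 1 × 168.35 / (6.022 × 10²³ × 4.00) = 6.989 × 10^-23 cm³, so a = 4.119 × 10^-8 cm = 4.12 Å.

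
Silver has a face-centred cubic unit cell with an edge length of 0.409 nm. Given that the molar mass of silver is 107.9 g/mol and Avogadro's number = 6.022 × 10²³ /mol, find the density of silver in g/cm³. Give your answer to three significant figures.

An FCC unit cell contains Z = 4 atoms.
Cell volume: a³ = (0.409 nm)³ = (4.090 × 10^-8 cm)³ = 6.842 × 10^-23 cm³.
ρ = Z·M/(N_A·a³) = 4 × 107.9 / (6.022 × 10²³ × 6.842 × 10^-23) = 10.48 g/cm³.

10.5 g/cm³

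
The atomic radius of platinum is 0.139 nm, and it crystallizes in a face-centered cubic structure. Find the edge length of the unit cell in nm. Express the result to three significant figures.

0.393 nm

In an FCC lattice, atoms touch along the face diagonal, so √2·a = 4r.
a = 4r/√2 = 4 × 0.139 / 1.4142 = 0.393 nm.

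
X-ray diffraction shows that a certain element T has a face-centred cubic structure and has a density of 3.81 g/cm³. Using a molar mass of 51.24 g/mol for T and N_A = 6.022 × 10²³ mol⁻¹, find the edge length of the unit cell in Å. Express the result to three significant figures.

4.47 Å

With Z = 4 atoms per FCC cell, a³ = Z·M/(N_A·ρ) = 4 × 51.24 / (6.022 × 10²³ × 3.810 g/cm³) = 8.933 × 10^-23 cm³.
a = (8.933 × 10^-23)^(1/3) = 4.470 × 10^-8 cm = 4.47 Å.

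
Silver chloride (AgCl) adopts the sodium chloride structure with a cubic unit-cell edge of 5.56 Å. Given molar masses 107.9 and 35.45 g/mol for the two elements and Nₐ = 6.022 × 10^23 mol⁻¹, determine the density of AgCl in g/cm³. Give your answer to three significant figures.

The sodium chloride structure contains Z = 4 formula units per cell; M(AgCl) = 107.9 + 35.45 = 143.35 g/mol.
a³ = (5.560 × 10^-8 cm)³ = 1.719 × 10^-22 cm³.
ρ = 4 × 143.35 / (6.022 × 10²³ × 1.719 × 10^-22) = 5.540 g/cm³.

5.54 g/cm³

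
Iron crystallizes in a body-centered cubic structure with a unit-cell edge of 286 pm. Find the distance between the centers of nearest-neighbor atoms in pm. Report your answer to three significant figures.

In a BCC structure, atoms touch along the body diagonal, so √3·a = 4r; the nearest-neighbor distance equals 2r = 0.8660·a.
d = 0.8660 × 286 = 248 pm.

248 pm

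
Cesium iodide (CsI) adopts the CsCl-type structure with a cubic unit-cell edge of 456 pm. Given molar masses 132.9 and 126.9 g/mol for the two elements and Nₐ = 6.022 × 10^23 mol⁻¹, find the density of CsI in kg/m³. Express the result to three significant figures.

The CsCl-type structure contains Z = 1 formula unit per cell; M(CsI) = 132.9 + 126.9 = 259.8 g/mol.
a³ = (4.560 × 10^-8 cm)³ = 9.482 × 10^-23 cm³.
ρ = 1 × 259.8 / (6.022 × 10²³ × 9.482 × 10^-23) = 4.550 g/cm³ = 4550 kg/m³.

4550 kg/m³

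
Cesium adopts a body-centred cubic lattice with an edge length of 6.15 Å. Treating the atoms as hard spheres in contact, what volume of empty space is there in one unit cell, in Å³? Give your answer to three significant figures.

In a BCC lattice atoms touch along the body diagonal, so √3·a = 4r, so r = 0.4330a = 2.663 Å.
V_cell = a³ = 232.6 Å³; V_atoms = 2 × (4/3)πr³ = 158.2 Å³.
Empty space = 232.6 − 158.2 = 74.4 Å³.

74.4 Å³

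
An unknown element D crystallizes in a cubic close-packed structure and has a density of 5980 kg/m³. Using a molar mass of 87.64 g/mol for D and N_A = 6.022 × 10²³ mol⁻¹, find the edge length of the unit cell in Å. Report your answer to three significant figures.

With Z = 4 atoms per FCC cell, a³ = Z·M/(N_A·ρ) = 4 × 87.64 / (6.022 × 10²³ × 5.980 g/cm³) = 9.735 × 10^-23 cm³.
a = (9.735 × 10^-23)^(1/3) = 4.600 × 10^-8 cm = 4.60 Å.

4.60 Å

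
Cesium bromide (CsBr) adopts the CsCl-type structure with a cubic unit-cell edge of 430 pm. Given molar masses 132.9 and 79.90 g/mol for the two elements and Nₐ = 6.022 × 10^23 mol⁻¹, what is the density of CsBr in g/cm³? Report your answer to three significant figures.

4.44 g/cm³

The CsCl-type structure contains Z = 1 formula unit per cell; M(CsBr) = 132.9 + 79.90 = 212.8 g/mol.
a³ = (4.300 × 10^-8 cm)³ = 7.951 × 10^-23 cm³.
ρ = 1 × 212.8 / (6.022 × 10²³ × 7.951 × 10^-23) = 4.445 g/cm³.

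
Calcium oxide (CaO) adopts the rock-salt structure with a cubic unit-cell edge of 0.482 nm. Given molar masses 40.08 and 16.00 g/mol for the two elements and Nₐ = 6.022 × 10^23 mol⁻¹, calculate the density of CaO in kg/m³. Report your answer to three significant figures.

The rock-salt structure contains Z = 4 formula units per cell; M(CaO) = 40.08 + 16.00 = 56.08 g/mol.
a³ = (4.820 × 10^-8 cm)³ = 1.120 × 10^-22 cm³.
ρ = 4 × 56.08 / (6.022 × 10²³ × 1.120 × 10^-22) = 3.326 g/cm³ = 3330 kg/m³.

3330 kg/m³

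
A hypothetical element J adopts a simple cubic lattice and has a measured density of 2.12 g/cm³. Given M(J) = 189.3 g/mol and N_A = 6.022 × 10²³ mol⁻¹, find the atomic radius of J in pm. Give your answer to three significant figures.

265 pm

For a simple cubic cell (Z = 1), a³ = Z·M/(N_A·ρ) = 1 × 189.3 / (6.022 × 10²³ × 2.120) = 1.483 × 10^-22 cm³, so a = 5.293 × 10^-8 cm = 529.3 pm.
Atoms touch along the cell edge, so a = 2r, so r = 0.5000 × a = 265 pm.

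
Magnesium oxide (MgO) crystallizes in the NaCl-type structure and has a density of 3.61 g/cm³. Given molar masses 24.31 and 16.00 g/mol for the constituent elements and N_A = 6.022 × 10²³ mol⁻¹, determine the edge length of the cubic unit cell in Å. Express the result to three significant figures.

M(MgO) = 40.31 g/mol; Z = 4 formula units per cell.
a³ = Z·M/(N_A·ρ) = 4 × 40.31 / (6.022 × 10²³ × 3.61) = 7.417 × 10^-23 cm³, so a = 4.202 × 10^-8 cm = 4.20 Å.

4.20 Å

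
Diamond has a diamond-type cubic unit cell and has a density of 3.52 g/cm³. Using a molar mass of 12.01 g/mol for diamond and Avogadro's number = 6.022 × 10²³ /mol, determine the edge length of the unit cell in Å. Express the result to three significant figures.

With Z = 8 atoms per diamond cubic cell, a³ = Z·M/(N_A·ρ) = 8 × 12.01 / (6.022 × 10²³ × 3.520 g/cm³) = 4.533 × 10^-23 cm³.
a = (4.533 × 10^-23)^(1/3) = 3.565 × 10^-8 cm = 3.57 Å.

3.57 Å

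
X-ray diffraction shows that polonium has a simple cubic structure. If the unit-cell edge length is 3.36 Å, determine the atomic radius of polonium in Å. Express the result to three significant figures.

In a simple cubic lattice, atoms touch along the cell edge, so a = 2r.
r = a/2 = 3.36/2 = 1.68 Å.

1.68 Å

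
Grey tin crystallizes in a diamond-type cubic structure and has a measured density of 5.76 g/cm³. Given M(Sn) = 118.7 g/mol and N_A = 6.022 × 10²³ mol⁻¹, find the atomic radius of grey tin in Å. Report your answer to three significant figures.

For a diamond cubic cell (Z = 8), a³ = Z·M/(N_A·ρ) = 8 × 118.7 / (6.022 × 10²³ × 5.760) = 2.738 × 10^-22 cm³, so a = 6.493 × 10^-8 cm = 6.493 Å.
Nearest neighbors lie along the body diagonal with √3·a = 8r, so r = 0.2165 × a = 1.41 Å.

1.41 Å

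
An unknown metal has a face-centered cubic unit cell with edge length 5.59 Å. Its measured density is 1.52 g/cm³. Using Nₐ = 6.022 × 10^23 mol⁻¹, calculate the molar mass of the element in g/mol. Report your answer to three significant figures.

An FCC cell has Z = 4 atoms; a = 5.590 × 10^-8 cm.
M = ρ·N_A·a³/Z = 1.52 × 6.022 × 10²³ × 1.747 × 10^-22 / 4 = 40.0 g/mol.

40.0 g/mol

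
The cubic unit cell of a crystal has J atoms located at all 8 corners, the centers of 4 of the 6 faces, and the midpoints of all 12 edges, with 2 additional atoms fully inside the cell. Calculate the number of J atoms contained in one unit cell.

8

Corner atoms are shared by 8 cells (1/8 each), face atoms by 2 (1/2 each), edge atoms by 4 (1/4 each), interior atoms are unshared.
Net atoms = 8 × 1/8 + 4 × 1/2 + 12 × 1/4 + 2 = 1 + 2 + 3 + 2 = 8.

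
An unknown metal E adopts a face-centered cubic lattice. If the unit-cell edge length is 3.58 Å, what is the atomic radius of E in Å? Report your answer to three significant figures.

1.27 Å

In an FCC lattice, atoms touch along the face diagonal, so √2·a = 4r.
r = √2·a/4 = 1.4142 × 3.58 / 4 = 1.27 Å.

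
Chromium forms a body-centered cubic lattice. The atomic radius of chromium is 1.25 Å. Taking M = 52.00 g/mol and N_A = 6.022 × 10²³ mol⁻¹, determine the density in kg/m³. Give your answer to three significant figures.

7180 kg/m³

In a BCC lattice, atoms touch along the body diagonal, so √3·a = 4r, giving a = 2.887 Å = 2.887 × 10^-8 cm.
With Z = 2, ρ = Z·M/(N_A·a³) = 2 × 52.00 / (6.022 × 10²³ × 2.406 × 10^-23) = 7.179 g/cm³ = 7180 kg/m³.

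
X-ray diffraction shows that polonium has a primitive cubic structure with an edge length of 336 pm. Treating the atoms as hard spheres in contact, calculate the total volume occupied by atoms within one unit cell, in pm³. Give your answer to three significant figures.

1.99 × 10^7 pm³

In a simple cubic lattice atoms touch along the cell edge, so a = 2r, so r = 0.5000a = 168.0 pm.
V_atoms = Z × (4/3)πr³ = 1 × (4/3)π × (168.0)³ = 1.99 × 10^7 pm³.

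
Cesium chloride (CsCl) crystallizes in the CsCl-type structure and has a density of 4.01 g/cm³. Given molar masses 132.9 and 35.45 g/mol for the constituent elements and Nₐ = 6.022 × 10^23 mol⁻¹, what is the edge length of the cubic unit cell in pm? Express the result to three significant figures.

412 pm

M(CsCl) = 168.35 g/mol; Z = 1 formula unit per cell.
a³ = Z·M/(N_A·ρ) = 1 × 168.35 / (6.022 × 10²³ × 4.01) = 6.972 × 10^-23 cm³, so a = 4.116 × 10^-8 cm = 412 pm.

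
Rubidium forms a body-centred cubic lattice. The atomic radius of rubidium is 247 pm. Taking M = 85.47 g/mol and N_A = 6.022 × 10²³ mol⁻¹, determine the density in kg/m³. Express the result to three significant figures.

1530 kg/m³

In a BCC lattice, atoms touch along the body diagonal, so √3·a = 4r, giving a = 570.4 pm = 5.704 × 10^-8 cm.
With Z = 2, ρ = Z·M/(N_A·a³) = 2 × 85.47 / (6.022 × 10²³ × 1.856 × 10^-22) = 1.529 g/cm³ = 1530 kg/m³.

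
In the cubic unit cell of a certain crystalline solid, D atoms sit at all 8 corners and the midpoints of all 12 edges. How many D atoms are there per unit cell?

Corner atoms are shared by 8 cells (1/8 each), edge atoms by 4 (1/4 each).
Net atoms = 8 × 1/8 + 12 × 1/4 = 1 + 3 = 4.

4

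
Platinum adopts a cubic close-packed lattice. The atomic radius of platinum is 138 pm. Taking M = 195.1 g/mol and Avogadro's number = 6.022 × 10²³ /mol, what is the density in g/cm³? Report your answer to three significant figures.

In an FCC lattice, atoms touch along the face diagonal, so √2·a = 4r, giving a = 390.3 pm = 3.903 × 10^-8 cm.
With Z = 4, ρ = Z·M/(N_A·a³) = 4 × 195.1 / (6.022 × 10²³ × 5.947 × 10^-23) = 21.79 g/cm³.

21.8 g/cm³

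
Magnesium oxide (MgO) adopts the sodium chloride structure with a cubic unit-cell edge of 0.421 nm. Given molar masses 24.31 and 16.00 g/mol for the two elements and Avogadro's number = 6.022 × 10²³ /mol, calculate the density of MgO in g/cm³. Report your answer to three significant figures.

3.59 g/cm³

The sodium chloride structure contains Z = 4 formula units per cell; M(MgO) = 24.31 + 16.00 = 40.31 g/mol.
a³ = (4.210 × 10^-8 cm)³ = 7.462 × 10^-23 cm³.
ρ = 4 × 40.31 / (6.022 × 10²³ × 7.462 × 10^-23) = 3.588 g/cm³.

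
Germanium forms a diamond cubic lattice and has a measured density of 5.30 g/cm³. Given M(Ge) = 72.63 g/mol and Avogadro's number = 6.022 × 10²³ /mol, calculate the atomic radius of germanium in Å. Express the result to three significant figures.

1.23 Å

For a diamond cubic cell (Z = 8), a³ = Z·M/(N_A·ρ) = 8 × 72.63 / (6.022 × 10²³ × 5.300) = 1.820 × 10^-22 cm³, so a = 5.668 × 10^-8 cm = 5.668 Å.
Nearest neighbors lie along the body diagonal with √3·a = 8r, so r = 0.2165 × a = 1.23 Å.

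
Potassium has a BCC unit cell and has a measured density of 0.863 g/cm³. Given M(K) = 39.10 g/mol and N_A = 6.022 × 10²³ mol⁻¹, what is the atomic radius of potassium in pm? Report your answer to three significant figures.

For a BCC cell (Z = 2), a³ = Z·M/(N_A·ρ) = 2 × 39.10 / (6.022 × 10²³ × 0.8630) = 1.505 × 10^-22 cm³, so a = 5.319 × 10^-8 cm = 531.9 pm.
Atoms touch along the body diagonal, so √3·a = 4r, so r = 0.4330 × a = 230 pm.

230 pm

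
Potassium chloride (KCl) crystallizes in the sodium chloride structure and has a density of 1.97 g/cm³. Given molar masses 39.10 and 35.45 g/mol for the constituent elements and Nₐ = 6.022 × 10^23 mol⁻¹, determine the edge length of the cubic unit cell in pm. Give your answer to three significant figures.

631 pm

M(KCl) = 74.55 g/mol; Z = 4 formula units per cell.
a³ = Z·M/(N_A·ρ) = 4 × 74.55 / (6.022 × 10²³ × 1.97) = 2.514 × 10^-22 cm³, so a = 6.311 × 10^-8 cm = 631 pm.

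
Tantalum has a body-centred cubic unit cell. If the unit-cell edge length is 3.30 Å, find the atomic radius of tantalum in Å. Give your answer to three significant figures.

1.43 Å

In a BCC lattice, atoms touch along the body diagonal, so √3·a = 4r.
r = √3·a/4 = 1.7321 × 3.30 / 4 = 1.43 Å.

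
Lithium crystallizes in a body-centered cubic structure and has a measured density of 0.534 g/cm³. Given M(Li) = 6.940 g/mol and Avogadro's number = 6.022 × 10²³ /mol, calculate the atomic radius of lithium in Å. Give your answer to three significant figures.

1.52 Å

For a BCC cell (Z = 2), a³ = Z·M/(N_A·ρ) = 2 × 6.940 / (6.022 × 10²³ × 0.5340) = 4.316 × 10^-23 cm³, so a = 3.508 × 10^-8 cm = 3.508 Å.
Atoms touch along the body diagonal, so √3·a = 4r, so r = 0.4330 × a = 1.52 Å.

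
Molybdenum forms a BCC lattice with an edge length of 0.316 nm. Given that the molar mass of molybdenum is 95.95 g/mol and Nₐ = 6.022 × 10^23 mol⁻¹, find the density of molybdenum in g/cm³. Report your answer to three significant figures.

A BCC unit cell contains Z = 2 atoms.
Cell volume: a³ = (0.316 nm)³ = (3.160 × 10^-8 cm)³ = 3.155 × 10^-23 cm³.
ρ = Z·M/(N_A·a³) = 2 × 95.95 / (6.022 × 10²³ × 3.155 × 10^-23) = 10.10 g/cm³.

10.1 g/cm³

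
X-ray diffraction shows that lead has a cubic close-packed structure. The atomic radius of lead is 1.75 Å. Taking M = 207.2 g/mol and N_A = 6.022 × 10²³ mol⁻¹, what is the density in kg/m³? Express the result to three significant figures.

11300 kg/m³

In an FCC lattice, atoms touch along the face diagonal, so √2·a = 4r, giving a = 4.950 Å = 4.950 × 10^-8 cm.
With Z = 4, ρ = Z·M/(N_A·a³) = 4 × 207.2 / (6.022 × 10²³ × 1.213 × 10^-22) = 11.35 g/cm³ = 11300 kg/m³.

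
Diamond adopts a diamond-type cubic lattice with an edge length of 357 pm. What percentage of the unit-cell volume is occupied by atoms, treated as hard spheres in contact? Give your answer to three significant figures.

34.0%

In a diamond cubic lattice nearest neighbors lie along the body diagonal with √3·a = 8r, so r = 0.2165a = 77.29 pm.
Packing fraction = Z·(4/3)πr³ / a³ = 8 × (4/3)π × (77.29)³ / (357)³ = 0.3401 = 34.0%.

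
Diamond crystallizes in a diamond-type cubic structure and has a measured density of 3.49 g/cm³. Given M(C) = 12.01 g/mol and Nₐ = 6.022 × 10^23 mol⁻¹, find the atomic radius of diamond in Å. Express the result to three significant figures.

0.774 Å

For a diamond cubic cell (Z = 8), a³ = Z·M/(N_A·ρ) = 8 × 12.01 / (6.022 × 10²³ × 3.490) = 4.572 × 10^-23 cm³, so a = 3.576 × 10^-8 cm = 3.576 Å.
Nearest neighbors lie along the body diagonal with √3·a = 8r, so r = 0.2165 × a = 0.774 Å.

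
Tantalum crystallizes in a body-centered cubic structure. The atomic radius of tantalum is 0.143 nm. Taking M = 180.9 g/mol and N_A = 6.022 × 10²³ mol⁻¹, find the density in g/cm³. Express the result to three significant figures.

16.7 g/cm³

In a BCC lattice, atoms touch along the body diagonal, so √3·a = 4r, giving a = 0.3302 nm = 3.302 × 10^-8 cm.
With Z = 2, ρ = Z·M/(N_A·a³) = 2 × 180.9 / (6.022 × 10²³ × 3.602 × 10^-23) = 16.68 g/cm³.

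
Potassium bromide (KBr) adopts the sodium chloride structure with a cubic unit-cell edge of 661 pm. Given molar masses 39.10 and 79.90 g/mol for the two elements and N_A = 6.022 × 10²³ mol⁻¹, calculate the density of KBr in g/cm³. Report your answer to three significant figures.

2.74 g/cm³

The sodium chloride structure contains Z = 4 formula units per cell; M(KBr) = 39.10 + 79.90 = 119.0 g/mol.
a³ = (6.610 × 10^-8 cm)³ = 2.888 × 10^-22 cm³.
ρ = 4 × 119.0 / (6.022 × 10²³ × 2.888 × 10^-22) = 2.737 g/cm³.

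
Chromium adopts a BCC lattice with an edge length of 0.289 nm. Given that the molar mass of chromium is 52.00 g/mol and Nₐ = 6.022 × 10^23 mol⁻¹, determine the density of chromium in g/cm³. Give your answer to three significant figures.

A BCC unit cell contains Z = 2 atoms.
Cell volume: a³ = (0.289 nm)³ = (2.890 × 10^-8 cm)³ = 2.414 × 10^-23 cm³.
ρ = Z·M/(N_A·a³) = 2 × 52.00 / (6.022 × 10²³ × 2.414 × 10^-23) = 7.155 g/cm³.

7.15 g/cm³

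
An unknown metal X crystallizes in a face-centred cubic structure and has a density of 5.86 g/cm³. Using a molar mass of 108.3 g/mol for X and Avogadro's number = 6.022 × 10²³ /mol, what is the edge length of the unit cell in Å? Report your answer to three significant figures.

With Z = 4 atoms per FCC cell, a³ = Z·M/(N_A·ρ) = 4 × 108.3 / (6.022 × 10²³ × 5.860 g/cm³) = 1.228 × 10^-22 cm³.
a = (1.228 × 10^-22)^(1/3) = 4.970 × 10^-8 cm = 4.97 Å.

4.97 Å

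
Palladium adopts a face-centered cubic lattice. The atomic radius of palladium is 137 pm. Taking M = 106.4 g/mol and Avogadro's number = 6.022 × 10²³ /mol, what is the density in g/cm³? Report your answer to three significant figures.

12.1 g/cm³

In an FCC lattice, atoms touch along the face diagonal, so √2·a = 4r, giving a = 387.5 pm = 3.875 × 10^-8 cm.
With Z = 4, ρ = Z·M/(N_A·a³) = 4 × 106.4 / (6.022 × 10²³ × 5.818 × 10^-23) = 12.15 g/cm³.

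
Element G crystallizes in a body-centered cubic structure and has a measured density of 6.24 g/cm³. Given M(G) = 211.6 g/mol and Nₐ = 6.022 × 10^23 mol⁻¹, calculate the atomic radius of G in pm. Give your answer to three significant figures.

For a BCC cell (Z = 2), a³ = Z·M/(N_A·ρ) = 2 × 211.6 / (6.022 × 10²³ × 6.240) = 1.126 × 10^-22 cm³, so a = 4.829 × 10^-8 cm = 482.9 pm.
Atoms touch along the body diagonal, so √3·a = 4r, so r = 0.4330 × a = 209 pm.

209 pm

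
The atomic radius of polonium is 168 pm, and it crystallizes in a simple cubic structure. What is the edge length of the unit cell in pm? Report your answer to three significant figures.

In a simple cubic lattice, atoms touch along the cell edge, so a = 2r.
a = 2r = 2 × 168 = 336 pm.

336 pm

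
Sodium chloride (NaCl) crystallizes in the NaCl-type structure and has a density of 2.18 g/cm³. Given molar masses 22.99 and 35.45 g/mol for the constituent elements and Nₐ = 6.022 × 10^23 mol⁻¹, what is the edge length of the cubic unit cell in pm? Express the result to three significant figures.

M(NaCl) = 58.44 g/mol; Z = 4 formula units per cell.
a³ = Z·M/(N_A·ρ) = 4 × 58.44 / (6.022 × 10²³ × 2.18) = 1.781 × 10^-22 cm³, so a = 5.626 × 10^-8 cm = 563 pm.

563 pm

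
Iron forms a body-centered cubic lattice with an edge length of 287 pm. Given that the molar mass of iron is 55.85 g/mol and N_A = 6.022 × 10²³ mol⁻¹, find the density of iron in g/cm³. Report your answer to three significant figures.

A BCC unit cell contains Z = 2 atoms.
Cell volume: a³ = (287 pm)³ = (2.870 × 10^-8 cm)³ = 2.364 × 10^-23 cm³.
ρ = Z·M/(N_A·a³) = 2 × 55.85 / (6.022 × 10²³ × 2.364 × 10^-23) = 7.846 g/cm³.

7.85 g/cm³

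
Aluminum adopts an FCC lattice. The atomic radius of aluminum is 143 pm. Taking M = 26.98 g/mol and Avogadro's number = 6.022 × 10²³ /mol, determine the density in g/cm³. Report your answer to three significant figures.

In an FCC lattice, atoms touch along the face diagonal, so √2·a = 4r, giving a = 404.5 pm = 4.045 × 10^-8 cm.
With Z = 4, ρ = Z·M/(N_A·a³) = 4 × 26.98 / (6.022 × 10²³ × 6.617 × 10^-23) = 2.708 g/cm³.

2.71 g/cm³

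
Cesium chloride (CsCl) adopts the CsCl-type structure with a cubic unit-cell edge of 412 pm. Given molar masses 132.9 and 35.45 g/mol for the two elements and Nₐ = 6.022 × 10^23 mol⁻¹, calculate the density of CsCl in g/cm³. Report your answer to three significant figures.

The CsCl-type structure contains Z = 1 formula unit per cell; M(CsCl) = 132.9 + 35.45 = 168.35 g/mol.
a³ = (4.120 × 10^-8 cm)³ = 6.993 × 10^-23 cm³.
ρ = 1 × 168.35 / (6.022 × 10²³ × 6.993 × 10^-23) = 3.997 g/cm³.

4.00 g/cm³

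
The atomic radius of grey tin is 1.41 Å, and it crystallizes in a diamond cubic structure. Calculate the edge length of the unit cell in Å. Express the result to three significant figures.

In a diamond cubic lattice, nearest neighbors lie along the body diagonal with √3·a = 8r.
a = 8r/√3 = 8 × 1.41 / 1.7321 = 6.51 Å.

6.51 Å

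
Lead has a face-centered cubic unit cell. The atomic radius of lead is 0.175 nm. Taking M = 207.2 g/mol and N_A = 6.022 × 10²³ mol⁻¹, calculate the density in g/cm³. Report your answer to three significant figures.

In an FCC lattice, atoms touch along the face diagonal, so √2·a = 4r, giving a = 0.4950 nm = 4.950 × 10^-8 cm.
With Z = 4, ρ = Z·M/(N_A·a³) = 4 × 207.2 / (6.022 × 10²³ × 1.213 × 10^-22) = 11.35 g/cm³.

11.3 g/cm³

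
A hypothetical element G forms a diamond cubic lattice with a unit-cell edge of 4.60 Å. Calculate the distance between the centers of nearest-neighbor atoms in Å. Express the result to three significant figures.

In a diamond cubic structure, nearest neighbors lie along the body diagonal with √3·a = 8r; the nearest-neighbor distance equals 2r = 0.4330·a.
d = 0.4330 × 4.60 = 1.99 Å.

1.99 Å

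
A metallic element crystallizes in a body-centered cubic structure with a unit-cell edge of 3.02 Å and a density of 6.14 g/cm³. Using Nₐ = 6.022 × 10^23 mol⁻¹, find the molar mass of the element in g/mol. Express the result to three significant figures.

A BCC cell has Z = 2 atoms; a = 3.020 × 10^-8 cm.
M = ρ·N_A·a³/Z = 6.14 × 6.022 × 10²³ × 2.754 × 10^-23 / 2 = 50.9 g/mol.

50.9 g/mol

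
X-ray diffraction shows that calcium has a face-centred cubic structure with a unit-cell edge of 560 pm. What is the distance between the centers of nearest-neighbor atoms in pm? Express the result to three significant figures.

In an FCC structure, atoms touch along the face diagonal, so √2·a = 4r; the nearest-neighbor distance equals 2r = 0.7071·a.
d = 0.7071 × 560 = 396 pm.

396 pm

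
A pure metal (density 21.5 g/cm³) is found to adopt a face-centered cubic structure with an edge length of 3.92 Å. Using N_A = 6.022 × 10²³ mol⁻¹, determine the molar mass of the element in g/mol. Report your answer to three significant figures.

An FCC cell has Z = 4 atoms; a = 3.920 × 10^-8 cm.
M = ρ·N_A·a³/Z = 21.5 × 6.022 × 10²³ × 6.024 × 10^-23 / 4 = 195 g/mol.

195 g/mol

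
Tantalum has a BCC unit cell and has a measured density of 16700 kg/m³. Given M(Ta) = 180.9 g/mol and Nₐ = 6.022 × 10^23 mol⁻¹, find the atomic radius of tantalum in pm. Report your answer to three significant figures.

For a BCC cell (Z = 2), a³ = Z·M/(N_A·ρ) = 2 × 180.9 / (6.022 × 10²³ × 16.70) = 3.598 × 10^-23 cm³, so a = 3.301 × 10^-8 cm = 330.1 pm.
Atoms touch along the body diagonal, so √3·a = 4r, so r = 0.4330 × a = 143 pm.

143 pm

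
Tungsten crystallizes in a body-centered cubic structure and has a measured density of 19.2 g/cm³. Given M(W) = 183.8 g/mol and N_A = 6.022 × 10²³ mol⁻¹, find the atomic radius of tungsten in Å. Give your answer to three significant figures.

For a BCC cell (Z = 2), a³ = Z·M/(N_A·ρ) = 2 × 183.8 / (6.022 × 10²³ × 19.20) = 3.179 × 10^-23 cm³, so a = 3.168 × 10^-8 cm = 3.168 Å.
Atoms touch along the body diagonal, so √3·a = 4r, so r = 0.4330 × a = 1.37 Å.

1.37 Å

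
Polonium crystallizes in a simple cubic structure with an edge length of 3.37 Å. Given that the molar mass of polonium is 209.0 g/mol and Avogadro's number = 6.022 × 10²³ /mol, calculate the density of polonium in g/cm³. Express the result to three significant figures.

A simple cubic unit cell contains Z = 1 atom.
Cell volume: a³ = (3.37 Å)³ = (3.370 × 10^-8 cm)³ = 3.827 × 10^-23 cm³.
ρ = Z·M/(N_A·a³) = 1 × 209.0 / (6.022 × 10²³ × 3.827 × 10^-23) = 9.068 g/cm³.

9.07 g/cm³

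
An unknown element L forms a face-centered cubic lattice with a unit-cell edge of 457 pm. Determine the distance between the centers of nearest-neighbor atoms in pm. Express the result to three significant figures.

323 pm

In an FCC structure, atoms touch along the face diagonal, so √2·a = 4r; the nearest-neighbor distance equals 2r = 0.7071·a.
d = 0.7071 × 457 = 323 pm.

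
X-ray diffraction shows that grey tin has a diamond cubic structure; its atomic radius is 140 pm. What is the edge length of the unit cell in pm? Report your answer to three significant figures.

647 pm

In a diamond cubic lattice, nearest neighbors lie along the body diagonal with √3·a = 8r.
a = 8r/√3 = 8 × 140 / 1.7321 = 647 pm.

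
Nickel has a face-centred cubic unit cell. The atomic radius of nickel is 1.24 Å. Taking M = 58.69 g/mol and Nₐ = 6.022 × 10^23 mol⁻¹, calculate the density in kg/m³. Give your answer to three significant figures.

9040 kg/m³

In an FCC lattice, atoms touch along the face diagonal, so √2·a = 4r, giving a = 3.507 Å = 3.507 × 10^-8 cm.
With Z = 4, ρ = Z·M/(N_A·a³) = 4 × 58.69 / (6.022 × 10²³ × 4.314 × 10^-23) = 9.036 g/cm³ = 9040 kg/m³.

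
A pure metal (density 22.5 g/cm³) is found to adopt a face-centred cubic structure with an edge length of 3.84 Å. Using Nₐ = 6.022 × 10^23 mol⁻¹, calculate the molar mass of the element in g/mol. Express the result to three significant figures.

An FCC cell has Z = 4 atoms; a = 3.840 × 10^-8 cm.
M = ρ·N_A·a³/Z = 22.5 × 6.022 × 10²³ × 5.662 × 10^-23 / 4 = 192 g/mol.

192 g/mol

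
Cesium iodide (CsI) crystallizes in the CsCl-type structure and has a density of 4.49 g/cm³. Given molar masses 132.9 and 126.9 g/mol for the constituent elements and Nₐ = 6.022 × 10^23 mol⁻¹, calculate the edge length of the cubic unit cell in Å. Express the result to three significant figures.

4.58 Å

M(CsI) = 259.8 g/mol; Z = 1 formula unit per cell.
a³ = Z·M/(N_A·ρ) = 1 × 259.8 / (6.022 × 10²³ × 4.49) = 9.608 × 10^-23 cm³, so a = 4.580 × 10^-8 cm = 4.58 Å.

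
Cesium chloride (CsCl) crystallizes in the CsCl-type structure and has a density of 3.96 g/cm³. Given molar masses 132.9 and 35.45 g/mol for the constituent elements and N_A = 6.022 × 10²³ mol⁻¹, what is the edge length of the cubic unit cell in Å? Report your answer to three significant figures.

M(CsCl) = 168.35 g/mol; Z = 1 formula unit per cell.
a³ = Z·M/(N_A·ρ) = 1 × 168.35 / (6.022 × 10²³ × 3.96) = 7.060 × 10^-23 cm³, so a = 4.133 × 10^-8 cm = 4.13 Å.

4.13 Å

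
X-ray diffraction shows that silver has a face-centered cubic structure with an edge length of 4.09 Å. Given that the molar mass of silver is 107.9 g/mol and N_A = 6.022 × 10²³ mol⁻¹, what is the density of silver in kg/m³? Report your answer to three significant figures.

An FCC unit cell contains Z = 4 atoms.
Cell volume: a³ = (4.09 Å)³ = (4.090 × 10^-8 cm)³ = 6.842 × 10^-23 cm³.
ρ = Z·M/(N_A·a³) = 4 × 107.9 / (6.022 × 10²³ × 6.842 × 10^-23) = 10.48 g/cm³ = 10500 kg/m³.

10500 kg/m³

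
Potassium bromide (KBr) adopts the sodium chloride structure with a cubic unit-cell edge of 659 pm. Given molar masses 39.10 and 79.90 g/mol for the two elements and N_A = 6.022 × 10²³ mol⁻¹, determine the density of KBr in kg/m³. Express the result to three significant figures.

The sodium chloride structure contains Z = 4 formula units per cell; M(KBr) = 39.10 + 79.90 = 119.0 g/mol.
a³ = (6.590 × 10^-8 cm)³ = 2.862 × 10^-22 cm³.
ρ = 4 × 119.0 / (6.022 × 10²³ × 2.862 × 10^-22) = 2.762 g/cm³ = 2760 kg/m³.

2760 kg/m³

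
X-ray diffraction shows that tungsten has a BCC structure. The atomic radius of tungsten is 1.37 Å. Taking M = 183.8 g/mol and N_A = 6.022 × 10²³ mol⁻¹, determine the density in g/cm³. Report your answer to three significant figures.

In a BCC lattice, atoms touch along the body diagonal, so √3·a = 4r, giving a = 3.164 Å = 3.164 × 10^-8 cm.
With Z = 2, ρ = Z·M/(N_A·a³) = 2 × 183.8 / (6.022 × 10²³ × 3.167 × 10^-23) = 19.27 g/cm³.

19.3 g/cm³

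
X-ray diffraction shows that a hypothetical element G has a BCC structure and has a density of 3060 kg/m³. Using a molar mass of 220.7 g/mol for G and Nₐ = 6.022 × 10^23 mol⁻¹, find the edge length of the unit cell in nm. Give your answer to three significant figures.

With Z = 2 atoms per BCC cell, a³ = Z·M/(N_A·ρ) = 2 × 220.7 / (6.022 × 10²³ × 3.060 g/cm³) = 2.395 × 10^-22 cm³.
a = (2.395 × 10^-22)^(1/3) = 6.210 × 10^-8 cm = 0.621 nm.

0.621 nm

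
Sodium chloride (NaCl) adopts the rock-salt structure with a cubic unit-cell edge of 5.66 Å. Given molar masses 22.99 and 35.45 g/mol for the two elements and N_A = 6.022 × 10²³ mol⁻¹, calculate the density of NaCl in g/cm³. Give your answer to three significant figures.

The rock-salt structure contains Z = 4 formula units per cell; M(NaCl) = 22.99 + 35.45 = 58.44 g/mol.
a³ = (5.660 × 10^-8 cm)³ = 1.813 × 10^-22 cm³.
ρ = 4 × 58.44 / (6.022 × 10²³ × 1.813 × 10^-22) = 2.141 g/cm³.

2.14 g/cm³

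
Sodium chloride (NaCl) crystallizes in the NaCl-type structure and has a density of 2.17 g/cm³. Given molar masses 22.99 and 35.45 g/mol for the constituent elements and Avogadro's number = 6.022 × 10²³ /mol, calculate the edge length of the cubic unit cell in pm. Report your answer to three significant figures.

563 pm

M(NaCl) = 58.44 g/mol; Z = 4 formula units per cell.
a³ = Z·M/(N_A·ρ) = 4 × 58.44 / (6.022 × 10²³ × 2.17) = 1.789 × 10^-22 cm³, so a = 5.635 × 10^-8 cm = 563 pm.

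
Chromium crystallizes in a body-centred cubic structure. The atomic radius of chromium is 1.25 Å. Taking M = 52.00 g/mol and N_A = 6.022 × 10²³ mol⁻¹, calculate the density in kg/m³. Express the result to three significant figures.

7180 kg/m³

In a BCC lattice, atoms touch along the body diagonal, so √3·a = 4r, giving a = 2.887 Å = 2.887 × 10^-8 cm.
With Z = 2, ρ = Z·M/(N_A·a³) = 2 × 52.00 / (6.022 × 10²³ × 2.406 × 10^-23) = 7.179 g/cm³ = 7180 kg/m³.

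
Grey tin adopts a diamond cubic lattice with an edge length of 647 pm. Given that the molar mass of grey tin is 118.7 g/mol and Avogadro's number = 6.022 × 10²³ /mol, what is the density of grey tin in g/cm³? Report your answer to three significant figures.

5.82 g/cm³

A diamond cubic unit cell contains Z = 8 atoms.
Cell volume: a³ = (647 pm)³ = (6.470 × 10^-8 cm)³ = 2.708 × 10^-22 cm³.
ρ = Z·M/(N_A·a³) = 8 × 118.7 / (6.022 × 10²³ × 2.708 × 10^-22) = 5.822 g/cm³.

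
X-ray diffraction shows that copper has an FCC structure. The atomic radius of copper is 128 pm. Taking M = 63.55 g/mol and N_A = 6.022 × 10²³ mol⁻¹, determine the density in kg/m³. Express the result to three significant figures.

8900 kg/m³

In an FCC lattice, atoms touch along the face diagonal, so √2·a = 4r, giving a = 362.0 pm = 3.620 × 10^-8 cm.
With Z = 4, ρ = Z·M/(N_A·a³) = 4 × 63.55 / (6.022 × 10²³ × 4.745 × 10^-23) = 8.895 g/cm³ = 8900 kg/m³.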